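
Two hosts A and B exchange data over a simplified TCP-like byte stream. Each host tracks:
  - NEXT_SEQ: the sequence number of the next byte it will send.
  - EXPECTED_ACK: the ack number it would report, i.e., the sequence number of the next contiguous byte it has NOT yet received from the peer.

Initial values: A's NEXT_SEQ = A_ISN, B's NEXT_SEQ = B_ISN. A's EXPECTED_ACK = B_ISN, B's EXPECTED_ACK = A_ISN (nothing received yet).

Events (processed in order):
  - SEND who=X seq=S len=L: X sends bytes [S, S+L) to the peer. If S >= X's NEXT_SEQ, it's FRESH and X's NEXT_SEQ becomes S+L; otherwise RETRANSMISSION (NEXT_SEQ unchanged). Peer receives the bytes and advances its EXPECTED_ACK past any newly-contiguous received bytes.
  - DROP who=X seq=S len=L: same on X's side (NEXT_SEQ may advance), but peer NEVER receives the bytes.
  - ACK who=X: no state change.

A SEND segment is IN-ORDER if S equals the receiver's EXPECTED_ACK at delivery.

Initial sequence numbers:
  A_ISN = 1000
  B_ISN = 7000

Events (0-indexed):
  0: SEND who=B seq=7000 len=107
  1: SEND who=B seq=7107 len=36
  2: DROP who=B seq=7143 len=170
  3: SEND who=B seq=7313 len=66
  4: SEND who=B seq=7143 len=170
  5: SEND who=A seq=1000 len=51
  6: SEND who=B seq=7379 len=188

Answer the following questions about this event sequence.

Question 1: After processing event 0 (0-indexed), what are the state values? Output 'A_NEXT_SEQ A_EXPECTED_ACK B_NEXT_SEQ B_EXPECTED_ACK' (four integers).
After event 0: A_seq=1000 A_ack=7107 B_seq=7107 B_ack=1000

1000 7107 7107 1000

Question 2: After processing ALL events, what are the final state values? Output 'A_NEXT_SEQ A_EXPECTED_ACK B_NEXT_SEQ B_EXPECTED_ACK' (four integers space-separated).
Answer: 1051 7567 7567 1051

Derivation:
After event 0: A_seq=1000 A_ack=7107 B_seq=7107 B_ack=1000
After event 1: A_seq=1000 A_ack=7143 B_seq=7143 B_ack=1000
After event 2: A_seq=1000 A_ack=7143 B_seq=7313 B_ack=1000
After event 3: A_seq=1000 A_ack=7143 B_seq=7379 B_ack=1000
After event 4: A_seq=1000 A_ack=7379 B_seq=7379 B_ack=1000
After event 5: A_seq=1051 A_ack=7379 B_seq=7379 B_ack=1051
After event 6: A_seq=1051 A_ack=7567 B_seq=7567 B_ack=1051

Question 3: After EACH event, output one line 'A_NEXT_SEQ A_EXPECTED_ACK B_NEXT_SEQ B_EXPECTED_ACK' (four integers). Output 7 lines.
1000 7107 7107 1000
1000 7143 7143 1000
1000 7143 7313 1000
1000 7143 7379 1000
1000 7379 7379 1000
1051 7379 7379 1051
1051 7567 7567 1051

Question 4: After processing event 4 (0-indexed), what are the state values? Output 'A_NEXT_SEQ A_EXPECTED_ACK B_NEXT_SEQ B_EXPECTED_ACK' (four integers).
After event 0: A_seq=1000 A_ack=7107 B_seq=7107 B_ack=1000
After event 1: A_seq=1000 A_ack=7143 B_seq=7143 B_ack=1000
After event 2: A_seq=1000 A_ack=7143 B_seq=7313 B_ack=1000
After event 3: A_seq=1000 A_ack=7143 B_seq=7379 B_ack=1000
After event 4: A_seq=1000 A_ack=7379 B_seq=7379 B_ack=1000

1000 7379 7379 1000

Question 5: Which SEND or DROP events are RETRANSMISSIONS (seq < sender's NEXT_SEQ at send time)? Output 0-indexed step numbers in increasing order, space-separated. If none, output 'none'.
Answer: 4

Derivation:
Step 0: SEND seq=7000 -> fresh
Step 1: SEND seq=7107 -> fresh
Step 2: DROP seq=7143 -> fresh
Step 3: SEND seq=7313 -> fresh
Step 4: SEND seq=7143 -> retransmit
Step 5: SEND seq=1000 -> fresh
Step 6: SEND seq=7379 -> fresh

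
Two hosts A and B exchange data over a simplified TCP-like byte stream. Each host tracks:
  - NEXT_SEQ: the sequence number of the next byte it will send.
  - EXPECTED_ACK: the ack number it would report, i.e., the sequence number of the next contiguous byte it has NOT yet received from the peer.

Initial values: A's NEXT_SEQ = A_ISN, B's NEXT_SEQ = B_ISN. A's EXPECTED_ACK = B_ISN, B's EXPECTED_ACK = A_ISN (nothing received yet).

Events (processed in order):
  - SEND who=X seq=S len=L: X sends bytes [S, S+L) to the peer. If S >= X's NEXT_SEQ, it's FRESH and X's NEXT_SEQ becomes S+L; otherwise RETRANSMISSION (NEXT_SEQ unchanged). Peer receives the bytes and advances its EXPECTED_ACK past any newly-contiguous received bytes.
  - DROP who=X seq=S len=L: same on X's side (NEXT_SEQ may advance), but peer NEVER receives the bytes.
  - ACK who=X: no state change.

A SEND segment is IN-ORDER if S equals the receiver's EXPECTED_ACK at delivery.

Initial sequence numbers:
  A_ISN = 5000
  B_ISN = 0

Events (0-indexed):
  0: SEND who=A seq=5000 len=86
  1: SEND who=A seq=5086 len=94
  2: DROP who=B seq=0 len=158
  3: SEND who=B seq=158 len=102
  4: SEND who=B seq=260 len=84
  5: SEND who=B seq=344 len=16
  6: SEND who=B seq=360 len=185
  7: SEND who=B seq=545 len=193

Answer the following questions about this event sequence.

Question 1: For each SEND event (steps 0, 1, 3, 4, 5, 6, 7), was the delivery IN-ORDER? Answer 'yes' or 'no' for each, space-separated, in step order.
Answer: yes yes no no no no no

Derivation:
Step 0: SEND seq=5000 -> in-order
Step 1: SEND seq=5086 -> in-order
Step 3: SEND seq=158 -> out-of-order
Step 4: SEND seq=260 -> out-of-order
Step 5: SEND seq=344 -> out-of-order
Step 6: SEND seq=360 -> out-of-order
Step 7: SEND seq=545 -> out-of-order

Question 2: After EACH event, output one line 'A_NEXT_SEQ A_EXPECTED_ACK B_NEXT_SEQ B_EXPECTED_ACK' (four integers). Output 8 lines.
5086 0 0 5086
5180 0 0 5180
5180 0 158 5180
5180 0 260 5180
5180 0 344 5180
5180 0 360 5180
5180 0 545 5180
5180 0 738 5180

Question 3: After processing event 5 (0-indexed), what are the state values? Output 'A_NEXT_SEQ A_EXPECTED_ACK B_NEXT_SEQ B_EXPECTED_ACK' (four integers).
After event 0: A_seq=5086 A_ack=0 B_seq=0 B_ack=5086
After event 1: A_seq=5180 A_ack=0 B_seq=0 B_ack=5180
After event 2: A_seq=5180 A_ack=0 B_seq=158 B_ack=5180
After event 3: A_seq=5180 A_ack=0 B_seq=260 B_ack=5180
After event 4: A_seq=5180 A_ack=0 B_seq=344 B_ack=5180
After event 5: A_seq=5180 A_ack=0 B_seq=360 B_ack=5180

5180 0 360 5180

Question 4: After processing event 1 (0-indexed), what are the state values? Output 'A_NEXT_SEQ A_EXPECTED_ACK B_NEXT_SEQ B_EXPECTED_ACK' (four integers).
After event 0: A_seq=5086 A_ack=0 B_seq=0 B_ack=5086
After event 1: A_seq=5180 A_ack=0 B_seq=0 B_ack=5180

5180 0 0 5180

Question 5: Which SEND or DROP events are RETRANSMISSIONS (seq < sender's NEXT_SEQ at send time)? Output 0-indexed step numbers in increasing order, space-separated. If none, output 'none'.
Step 0: SEND seq=5000 -> fresh
Step 1: SEND seq=5086 -> fresh
Step 2: DROP seq=0 -> fresh
Step 3: SEND seq=158 -> fresh
Step 4: SEND seq=260 -> fresh
Step 5: SEND seq=344 -> fresh
Step 6: SEND seq=360 -> fresh
Step 7: SEND seq=545 -> fresh

Answer: none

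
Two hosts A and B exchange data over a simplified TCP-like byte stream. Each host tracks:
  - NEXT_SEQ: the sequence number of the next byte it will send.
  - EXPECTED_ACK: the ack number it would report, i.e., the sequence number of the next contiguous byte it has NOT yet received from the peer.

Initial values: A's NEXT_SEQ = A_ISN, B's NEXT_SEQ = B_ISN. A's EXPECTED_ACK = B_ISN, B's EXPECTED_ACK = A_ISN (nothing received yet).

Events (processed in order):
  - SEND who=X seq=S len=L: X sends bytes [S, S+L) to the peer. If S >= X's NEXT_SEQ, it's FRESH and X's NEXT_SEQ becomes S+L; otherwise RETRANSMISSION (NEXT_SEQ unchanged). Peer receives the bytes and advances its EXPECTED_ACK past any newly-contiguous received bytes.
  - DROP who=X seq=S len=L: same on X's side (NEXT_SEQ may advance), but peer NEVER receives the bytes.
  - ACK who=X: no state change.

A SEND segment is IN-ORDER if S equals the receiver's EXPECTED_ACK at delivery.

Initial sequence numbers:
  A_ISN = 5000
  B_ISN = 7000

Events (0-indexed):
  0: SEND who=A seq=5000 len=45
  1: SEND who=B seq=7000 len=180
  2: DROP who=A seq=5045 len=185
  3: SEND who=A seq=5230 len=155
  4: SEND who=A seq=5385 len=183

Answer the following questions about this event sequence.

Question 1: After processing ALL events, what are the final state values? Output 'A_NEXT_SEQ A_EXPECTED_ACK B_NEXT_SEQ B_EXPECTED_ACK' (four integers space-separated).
Answer: 5568 7180 7180 5045

Derivation:
After event 0: A_seq=5045 A_ack=7000 B_seq=7000 B_ack=5045
After event 1: A_seq=5045 A_ack=7180 B_seq=7180 B_ack=5045
After event 2: A_seq=5230 A_ack=7180 B_seq=7180 B_ack=5045
After event 3: A_seq=5385 A_ack=7180 B_seq=7180 B_ack=5045
After event 4: A_seq=5568 A_ack=7180 B_seq=7180 B_ack=5045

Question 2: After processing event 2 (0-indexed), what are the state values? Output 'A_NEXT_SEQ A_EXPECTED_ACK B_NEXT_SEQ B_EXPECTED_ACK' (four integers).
After event 0: A_seq=5045 A_ack=7000 B_seq=7000 B_ack=5045
After event 1: A_seq=5045 A_ack=7180 B_seq=7180 B_ack=5045
After event 2: A_seq=5230 A_ack=7180 B_seq=7180 B_ack=5045

5230 7180 7180 5045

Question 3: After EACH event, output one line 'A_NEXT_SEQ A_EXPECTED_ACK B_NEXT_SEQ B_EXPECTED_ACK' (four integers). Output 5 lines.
5045 7000 7000 5045
5045 7180 7180 5045
5230 7180 7180 5045
5385 7180 7180 5045
5568 7180 7180 5045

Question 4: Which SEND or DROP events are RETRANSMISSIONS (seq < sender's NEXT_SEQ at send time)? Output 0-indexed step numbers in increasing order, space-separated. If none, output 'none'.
Step 0: SEND seq=5000 -> fresh
Step 1: SEND seq=7000 -> fresh
Step 2: DROP seq=5045 -> fresh
Step 3: SEND seq=5230 -> fresh
Step 4: SEND seq=5385 -> fresh

Answer: none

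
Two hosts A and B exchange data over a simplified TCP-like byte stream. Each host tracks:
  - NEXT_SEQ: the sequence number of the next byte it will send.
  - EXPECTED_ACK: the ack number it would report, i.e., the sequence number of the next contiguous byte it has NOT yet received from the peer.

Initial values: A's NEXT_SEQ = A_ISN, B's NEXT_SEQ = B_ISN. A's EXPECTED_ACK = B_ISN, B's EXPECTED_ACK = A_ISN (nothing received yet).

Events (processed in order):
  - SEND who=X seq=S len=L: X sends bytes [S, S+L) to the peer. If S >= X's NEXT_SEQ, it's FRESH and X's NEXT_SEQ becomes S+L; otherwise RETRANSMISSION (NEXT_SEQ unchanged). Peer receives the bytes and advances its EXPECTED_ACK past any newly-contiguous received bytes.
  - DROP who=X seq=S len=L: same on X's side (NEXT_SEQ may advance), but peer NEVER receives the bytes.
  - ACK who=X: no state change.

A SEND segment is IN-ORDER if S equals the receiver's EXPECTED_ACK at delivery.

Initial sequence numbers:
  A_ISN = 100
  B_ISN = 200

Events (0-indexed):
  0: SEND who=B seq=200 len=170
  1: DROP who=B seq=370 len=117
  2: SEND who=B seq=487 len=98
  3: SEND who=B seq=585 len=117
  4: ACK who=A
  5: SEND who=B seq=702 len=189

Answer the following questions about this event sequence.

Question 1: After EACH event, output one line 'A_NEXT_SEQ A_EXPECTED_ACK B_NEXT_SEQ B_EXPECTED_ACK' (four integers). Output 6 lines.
100 370 370 100
100 370 487 100
100 370 585 100
100 370 702 100
100 370 702 100
100 370 891 100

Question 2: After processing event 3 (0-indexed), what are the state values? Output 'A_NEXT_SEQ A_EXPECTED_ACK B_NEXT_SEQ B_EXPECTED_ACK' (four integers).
After event 0: A_seq=100 A_ack=370 B_seq=370 B_ack=100
After event 1: A_seq=100 A_ack=370 B_seq=487 B_ack=100
After event 2: A_seq=100 A_ack=370 B_seq=585 B_ack=100
After event 3: A_seq=100 A_ack=370 B_seq=702 B_ack=100

100 370 702 100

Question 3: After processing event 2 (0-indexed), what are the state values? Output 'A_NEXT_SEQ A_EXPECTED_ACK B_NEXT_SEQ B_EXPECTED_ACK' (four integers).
After event 0: A_seq=100 A_ack=370 B_seq=370 B_ack=100
After event 1: A_seq=100 A_ack=370 B_seq=487 B_ack=100
After event 2: A_seq=100 A_ack=370 B_seq=585 B_ack=100

100 370 585 100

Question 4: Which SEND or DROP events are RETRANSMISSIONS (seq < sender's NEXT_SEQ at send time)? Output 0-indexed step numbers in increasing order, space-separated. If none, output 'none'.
Step 0: SEND seq=200 -> fresh
Step 1: DROP seq=370 -> fresh
Step 2: SEND seq=487 -> fresh
Step 3: SEND seq=585 -> fresh
Step 5: SEND seq=702 -> fresh

Answer: none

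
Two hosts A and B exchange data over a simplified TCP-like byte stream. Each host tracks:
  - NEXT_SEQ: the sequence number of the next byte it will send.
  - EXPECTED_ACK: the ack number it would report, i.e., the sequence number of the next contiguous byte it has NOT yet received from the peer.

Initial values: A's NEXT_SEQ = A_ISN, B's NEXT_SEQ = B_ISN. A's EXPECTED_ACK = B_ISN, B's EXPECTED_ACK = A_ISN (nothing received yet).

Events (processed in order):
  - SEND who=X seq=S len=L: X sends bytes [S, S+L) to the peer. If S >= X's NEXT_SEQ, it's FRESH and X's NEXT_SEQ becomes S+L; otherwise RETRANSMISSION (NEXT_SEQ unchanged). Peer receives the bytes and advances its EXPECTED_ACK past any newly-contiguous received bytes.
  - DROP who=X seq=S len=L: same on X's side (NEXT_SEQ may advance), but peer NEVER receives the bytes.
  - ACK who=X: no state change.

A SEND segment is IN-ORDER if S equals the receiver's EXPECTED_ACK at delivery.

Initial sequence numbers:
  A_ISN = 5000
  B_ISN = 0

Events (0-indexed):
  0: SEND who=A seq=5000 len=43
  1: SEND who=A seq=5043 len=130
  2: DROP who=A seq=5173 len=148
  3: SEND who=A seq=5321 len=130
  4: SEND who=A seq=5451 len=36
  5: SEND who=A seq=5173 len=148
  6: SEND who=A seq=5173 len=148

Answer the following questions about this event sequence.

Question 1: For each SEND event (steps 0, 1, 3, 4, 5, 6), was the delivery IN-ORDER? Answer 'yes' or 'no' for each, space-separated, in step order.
Answer: yes yes no no yes no

Derivation:
Step 0: SEND seq=5000 -> in-order
Step 1: SEND seq=5043 -> in-order
Step 3: SEND seq=5321 -> out-of-order
Step 4: SEND seq=5451 -> out-of-order
Step 5: SEND seq=5173 -> in-order
Step 6: SEND seq=5173 -> out-of-order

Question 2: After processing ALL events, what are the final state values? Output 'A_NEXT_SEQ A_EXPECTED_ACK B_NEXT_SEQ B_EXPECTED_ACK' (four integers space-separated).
Answer: 5487 0 0 5487

Derivation:
After event 0: A_seq=5043 A_ack=0 B_seq=0 B_ack=5043
After event 1: A_seq=5173 A_ack=0 B_seq=0 B_ack=5173
After event 2: A_seq=5321 A_ack=0 B_seq=0 B_ack=5173
After event 3: A_seq=5451 A_ack=0 B_seq=0 B_ack=5173
After event 4: A_seq=5487 A_ack=0 B_seq=0 B_ack=5173
After event 5: A_seq=5487 A_ack=0 B_seq=0 B_ack=5487
After event 6: A_seq=5487 A_ack=0 B_seq=0 B_ack=5487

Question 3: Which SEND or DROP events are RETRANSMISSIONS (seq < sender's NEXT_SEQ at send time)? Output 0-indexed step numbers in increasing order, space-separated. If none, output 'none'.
Answer: 5 6

Derivation:
Step 0: SEND seq=5000 -> fresh
Step 1: SEND seq=5043 -> fresh
Step 2: DROP seq=5173 -> fresh
Step 3: SEND seq=5321 -> fresh
Step 4: SEND seq=5451 -> fresh
Step 5: SEND seq=5173 -> retransmit
Step 6: SEND seq=5173 -> retransmit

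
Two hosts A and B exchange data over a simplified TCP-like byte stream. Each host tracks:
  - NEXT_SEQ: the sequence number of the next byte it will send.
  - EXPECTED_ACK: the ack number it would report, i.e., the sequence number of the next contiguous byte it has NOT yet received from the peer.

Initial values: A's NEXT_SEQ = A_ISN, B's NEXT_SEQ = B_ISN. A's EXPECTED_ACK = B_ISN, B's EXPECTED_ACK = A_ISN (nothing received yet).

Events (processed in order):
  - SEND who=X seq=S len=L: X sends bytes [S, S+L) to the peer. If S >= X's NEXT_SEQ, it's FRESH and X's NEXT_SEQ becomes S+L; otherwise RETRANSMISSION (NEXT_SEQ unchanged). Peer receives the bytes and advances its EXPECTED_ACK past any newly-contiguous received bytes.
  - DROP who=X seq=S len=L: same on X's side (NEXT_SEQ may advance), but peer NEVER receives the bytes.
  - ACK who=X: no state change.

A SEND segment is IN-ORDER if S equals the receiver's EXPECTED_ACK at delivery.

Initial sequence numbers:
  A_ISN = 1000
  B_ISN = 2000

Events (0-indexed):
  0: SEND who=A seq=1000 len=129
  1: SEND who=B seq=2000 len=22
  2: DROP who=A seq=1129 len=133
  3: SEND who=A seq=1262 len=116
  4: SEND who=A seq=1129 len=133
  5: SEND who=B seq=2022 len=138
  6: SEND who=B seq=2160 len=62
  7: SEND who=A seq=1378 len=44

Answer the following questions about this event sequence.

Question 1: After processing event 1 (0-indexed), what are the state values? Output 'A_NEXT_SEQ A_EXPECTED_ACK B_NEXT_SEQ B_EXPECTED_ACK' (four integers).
After event 0: A_seq=1129 A_ack=2000 B_seq=2000 B_ack=1129
After event 1: A_seq=1129 A_ack=2022 B_seq=2022 B_ack=1129

1129 2022 2022 1129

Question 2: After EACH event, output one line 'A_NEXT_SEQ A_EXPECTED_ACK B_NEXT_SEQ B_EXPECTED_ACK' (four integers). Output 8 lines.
1129 2000 2000 1129
1129 2022 2022 1129
1262 2022 2022 1129
1378 2022 2022 1129
1378 2022 2022 1378
1378 2160 2160 1378
1378 2222 2222 1378
1422 2222 2222 1422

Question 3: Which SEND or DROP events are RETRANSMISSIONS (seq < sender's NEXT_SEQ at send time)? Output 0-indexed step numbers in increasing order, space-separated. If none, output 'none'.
Answer: 4

Derivation:
Step 0: SEND seq=1000 -> fresh
Step 1: SEND seq=2000 -> fresh
Step 2: DROP seq=1129 -> fresh
Step 3: SEND seq=1262 -> fresh
Step 4: SEND seq=1129 -> retransmit
Step 5: SEND seq=2022 -> fresh
Step 6: SEND seq=2160 -> fresh
Step 7: SEND seq=1378 -> fresh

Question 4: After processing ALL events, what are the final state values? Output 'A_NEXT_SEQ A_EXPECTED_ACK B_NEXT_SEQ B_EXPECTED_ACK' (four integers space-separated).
Answer: 1422 2222 2222 1422

Derivation:
After event 0: A_seq=1129 A_ack=2000 B_seq=2000 B_ack=1129
After event 1: A_seq=1129 A_ack=2022 B_seq=2022 B_ack=1129
After event 2: A_seq=1262 A_ack=2022 B_seq=2022 B_ack=1129
After event 3: A_seq=1378 A_ack=2022 B_seq=2022 B_ack=1129
After event 4: A_seq=1378 A_ack=2022 B_seq=2022 B_ack=1378
After event 5: A_seq=1378 A_ack=2160 B_seq=2160 B_ack=1378
After event 6: A_seq=1378 A_ack=2222 B_seq=2222 B_ack=1378
After event 7: A_seq=1422 A_ack=2222 B_seq=2222 B_ack=1422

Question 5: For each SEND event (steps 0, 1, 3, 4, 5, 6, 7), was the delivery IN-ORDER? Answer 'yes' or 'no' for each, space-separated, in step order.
Step 0: SEND seq=1000 -> in-order
Step 1: SEND seq=2000 -> in-order
Step 3: SEND seq=1262 -> out-of-order
Step 4: SEND seq=1129 -> in-order
Step 5: SEND seq=2022 -> in-order
Step 6: SEND seq=2160 -> in-order
Step 7: SEND seq=1378 -> in-order

Answer: yes yes no yes yes yes yes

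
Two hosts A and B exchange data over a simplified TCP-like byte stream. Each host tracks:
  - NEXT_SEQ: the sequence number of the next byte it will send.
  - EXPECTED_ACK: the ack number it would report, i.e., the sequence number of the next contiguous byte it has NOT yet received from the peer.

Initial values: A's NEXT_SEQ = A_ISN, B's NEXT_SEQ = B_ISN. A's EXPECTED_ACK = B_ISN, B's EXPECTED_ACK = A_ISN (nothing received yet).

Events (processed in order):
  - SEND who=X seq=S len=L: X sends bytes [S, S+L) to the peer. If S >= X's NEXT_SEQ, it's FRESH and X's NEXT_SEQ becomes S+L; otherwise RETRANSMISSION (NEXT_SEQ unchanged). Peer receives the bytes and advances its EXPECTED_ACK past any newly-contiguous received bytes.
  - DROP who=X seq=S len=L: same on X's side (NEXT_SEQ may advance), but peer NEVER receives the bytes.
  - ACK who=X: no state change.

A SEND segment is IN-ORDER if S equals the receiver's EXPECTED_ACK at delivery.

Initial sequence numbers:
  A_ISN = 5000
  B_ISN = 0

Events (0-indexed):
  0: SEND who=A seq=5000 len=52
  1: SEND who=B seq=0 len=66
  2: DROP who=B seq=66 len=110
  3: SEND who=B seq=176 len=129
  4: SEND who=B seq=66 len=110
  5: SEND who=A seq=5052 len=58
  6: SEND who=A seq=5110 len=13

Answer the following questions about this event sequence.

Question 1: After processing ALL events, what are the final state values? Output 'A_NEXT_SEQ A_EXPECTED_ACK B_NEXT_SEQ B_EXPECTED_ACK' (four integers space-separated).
Answer: 5123 305 305 5123

Derivation:
After event 0: A_seq=5052 A_ack=0 B_seq=0 B_ack=5052
After event 1: A_seq=5052 A_ack=66 B_seq=66 B_ack=5052
After event 2: A_seq=5052 A_ack=66 B_seq=176 B_ack=5052
After event 3: A_seq=5052 A_ack=66 B_seq=305 B_ack=5052
After event 4: A_seq=5052 A_ack=305 B_seq=305 B_ack=5052
After event 5: A_seq=5110 A_ack=305 B_seq=305 B_ack=5110
After event 6: A_seq=5123 A_ack=305 B_seq=305 B_ack=5123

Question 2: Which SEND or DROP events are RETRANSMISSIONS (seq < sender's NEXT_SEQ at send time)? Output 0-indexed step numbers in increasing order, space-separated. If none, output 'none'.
Step 0: SEND seq=5000 -> fresh
Step 1: SEND seq=0 -> fresh
Step 2: DROP seq=66 -> fresh
Step 3: SEND seq=176 -> fresh
Step 4: SEND seq=66 -> retransmit
Step 5: SEND seq=5052 -> fresh
Step 6: SEND seq=5110 -> fresh

Answer: 4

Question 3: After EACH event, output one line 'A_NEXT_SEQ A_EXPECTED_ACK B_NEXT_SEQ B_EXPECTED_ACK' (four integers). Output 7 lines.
5052 0 0 5052
5052 66 66 5052
5052 66 176 5052
5052 66 305 5052
5052 305 305 5052
5110 305 305 5110
5123 305 305 5123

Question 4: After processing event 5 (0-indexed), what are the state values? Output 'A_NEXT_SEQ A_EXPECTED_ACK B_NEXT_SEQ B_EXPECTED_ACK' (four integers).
After event 0: A_seq=5052 A_ack=0 B_seq=0 B_ack=5052
After event 1: A_seq=5052 A_ack=66 B_seq=66 B_ack=5052
After event 2: A_seq=5052 A_ack=66 B_seq=176 B_ack=5052
After event 3: A_seq=5052 A_ack=66 B_seq=305 B_ack=5052
After event 4: A_seq=5052 A_ack=305 B_seq=305 B_ack=5052
After event 5: A_seq=5110 A_ack=305 B_seq=305 B_ack=5110

5110 305 305 5110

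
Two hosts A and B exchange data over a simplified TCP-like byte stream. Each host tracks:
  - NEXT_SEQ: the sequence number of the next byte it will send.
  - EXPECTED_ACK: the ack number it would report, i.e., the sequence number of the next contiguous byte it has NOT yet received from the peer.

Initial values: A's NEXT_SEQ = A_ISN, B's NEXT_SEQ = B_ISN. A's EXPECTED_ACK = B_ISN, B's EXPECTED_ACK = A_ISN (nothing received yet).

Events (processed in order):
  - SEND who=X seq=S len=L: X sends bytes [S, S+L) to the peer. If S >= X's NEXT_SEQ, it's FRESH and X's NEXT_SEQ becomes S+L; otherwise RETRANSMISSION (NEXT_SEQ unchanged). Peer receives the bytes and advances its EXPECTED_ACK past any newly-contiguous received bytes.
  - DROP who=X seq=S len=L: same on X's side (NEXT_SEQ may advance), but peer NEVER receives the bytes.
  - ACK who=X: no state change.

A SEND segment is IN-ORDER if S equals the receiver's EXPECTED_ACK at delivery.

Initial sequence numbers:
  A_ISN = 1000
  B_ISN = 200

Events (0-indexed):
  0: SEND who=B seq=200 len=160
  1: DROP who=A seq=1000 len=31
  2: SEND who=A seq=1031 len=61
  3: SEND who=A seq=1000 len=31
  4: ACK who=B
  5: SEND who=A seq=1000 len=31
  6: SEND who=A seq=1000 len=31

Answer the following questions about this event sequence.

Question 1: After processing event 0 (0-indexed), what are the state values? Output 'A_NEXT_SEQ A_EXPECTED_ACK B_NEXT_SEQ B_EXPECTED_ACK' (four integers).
After event 0: A_seq=1000 A_ack=360 B_seq=360 B_ack=1000

1000 360 360 1000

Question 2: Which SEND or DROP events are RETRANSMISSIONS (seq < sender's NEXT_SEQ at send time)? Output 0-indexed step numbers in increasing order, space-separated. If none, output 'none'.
Answer: 3 5 6

Derivation:
Step 0: SEND seq=200 -> fresh
Step 1: DROP seq=1000 -> fresh
Step 2: SEND seq=1031 -> fresh
Step 3: SEND seq=1000 -> retransmit
Step 5: SEND seq=1000 -> retransmit
Step 6: SEND seq=1000 -> retransmit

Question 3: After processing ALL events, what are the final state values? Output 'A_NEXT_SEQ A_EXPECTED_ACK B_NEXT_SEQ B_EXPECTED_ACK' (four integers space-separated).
Answer: 1092 360 360 1092

Derivation:
After event 0: A_seq=1000 A_ack=360 B_seq=360 B_ack=1000
After event 1: A_seq=1031 A_ack=360 B_seq=360 B_ack=1000
After event 2: A_seq=1092 A_ack=360 B_seq=360 B_ack=1000
After event 3: A_seq=1092 A_ack=360 B_seq=360 B_ack=1092
After event 4: A_seq=1092 A_ack=360 B_seq=360 B_ack=1092
After event 5: A_seq=1092 A_ack=360 B_seq=360 B_ack=1092
After event 6: A_seq=1092 A_ack=360 B_seq=360 B_ack=1092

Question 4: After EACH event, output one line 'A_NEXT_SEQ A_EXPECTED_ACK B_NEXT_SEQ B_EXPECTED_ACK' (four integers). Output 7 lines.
1000 360 360 1000
1031 360 360 1000
1092 360 360 1000
1092 360 360 1092
1092 360 360 1092
1092 360 360 1092
1092 360 360 1092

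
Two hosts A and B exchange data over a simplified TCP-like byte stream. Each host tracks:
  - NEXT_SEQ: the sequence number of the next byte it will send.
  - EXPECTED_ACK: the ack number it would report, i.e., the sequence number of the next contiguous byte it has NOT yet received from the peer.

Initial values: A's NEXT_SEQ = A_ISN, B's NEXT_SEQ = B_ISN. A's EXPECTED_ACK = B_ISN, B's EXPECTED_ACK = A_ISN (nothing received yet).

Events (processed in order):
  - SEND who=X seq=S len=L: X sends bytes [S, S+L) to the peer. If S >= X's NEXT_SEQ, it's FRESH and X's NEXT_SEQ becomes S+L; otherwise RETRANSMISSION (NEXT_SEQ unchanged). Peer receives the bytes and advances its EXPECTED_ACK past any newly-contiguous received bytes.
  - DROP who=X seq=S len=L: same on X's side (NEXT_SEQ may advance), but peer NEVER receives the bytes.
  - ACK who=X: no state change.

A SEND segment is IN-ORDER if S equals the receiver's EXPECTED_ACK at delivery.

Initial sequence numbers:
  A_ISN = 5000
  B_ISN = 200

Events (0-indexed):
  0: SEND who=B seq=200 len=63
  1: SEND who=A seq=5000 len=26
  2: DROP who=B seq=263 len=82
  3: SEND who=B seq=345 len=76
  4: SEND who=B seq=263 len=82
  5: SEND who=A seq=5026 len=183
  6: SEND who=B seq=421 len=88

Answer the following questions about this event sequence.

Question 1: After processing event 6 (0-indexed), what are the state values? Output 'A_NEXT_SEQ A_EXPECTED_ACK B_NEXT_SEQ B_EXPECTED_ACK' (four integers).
After event 0: A_seq=5000 A_ack=263 B_seq=263 B_ack=5000
After event 1: A_seq=5026 A_ack=263 B_seq=263 B_ack=5026
After event 2: A_seq=5026 A_ack=263 B_seq=345 B_ack=5026
After event 3: A_seq=5026 A_ack=263 B_seq=421 B_ack=5026
After event 4: A_seq=5026 A_ack=421 B_seq=421 B_ack=5026
After event 5: A_seq=5209 A_ack=421 B_seq=421 B_ack=5209
After event 6: A_seq=5209 A_ack=509 B_seq=509 B_ack=5209

5209 509 509 5209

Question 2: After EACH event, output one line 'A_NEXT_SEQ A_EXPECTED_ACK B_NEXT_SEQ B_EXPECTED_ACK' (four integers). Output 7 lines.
5000 263 263 5000
5026 263 263 5026
5026 263 345 5026
5026 263 421 5026
5026 421 421 5026
5209 421 421 5209
5209 509 509 5209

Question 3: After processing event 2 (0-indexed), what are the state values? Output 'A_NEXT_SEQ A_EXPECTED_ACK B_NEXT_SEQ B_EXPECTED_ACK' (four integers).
After event 0: A_seq=5000 A_ack=263 B_seq=263 B_ack=5000
After event 1: A_seq=5026 A_ack=263 B_seq=263 B_ack=5026
After event 2: A_seq=5026 A_ack=263 B_seq=345 B_ack=5026

5026 263 345 5026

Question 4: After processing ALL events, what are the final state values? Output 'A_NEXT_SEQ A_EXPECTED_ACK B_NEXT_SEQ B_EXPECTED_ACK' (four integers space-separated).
Answer: 5209 509 509 5209

Derivation:
After event 0: A_seq=5000 A_ack=263 B_seq=263 B_ack=5000
After event 1: A_seq=5026 A_ack=263 B_seq=263 B_ack=5026
After event 2: A_seq=5026 A_ack=263 B_seq=345 B_ack=5026
After event 3: A_seq=5026 A_ack=263 B_seq=421 B_ack=5026
After event 4: A_seq=5026 A_ack=421 B_seq=421 B_ack=5026
After event 5: A_seq=5209 A_ack=421 B_seq=421 B_ack=5209
After event 6: A_seq=5209 A_ack=509 B_seq=509 B_ack=5209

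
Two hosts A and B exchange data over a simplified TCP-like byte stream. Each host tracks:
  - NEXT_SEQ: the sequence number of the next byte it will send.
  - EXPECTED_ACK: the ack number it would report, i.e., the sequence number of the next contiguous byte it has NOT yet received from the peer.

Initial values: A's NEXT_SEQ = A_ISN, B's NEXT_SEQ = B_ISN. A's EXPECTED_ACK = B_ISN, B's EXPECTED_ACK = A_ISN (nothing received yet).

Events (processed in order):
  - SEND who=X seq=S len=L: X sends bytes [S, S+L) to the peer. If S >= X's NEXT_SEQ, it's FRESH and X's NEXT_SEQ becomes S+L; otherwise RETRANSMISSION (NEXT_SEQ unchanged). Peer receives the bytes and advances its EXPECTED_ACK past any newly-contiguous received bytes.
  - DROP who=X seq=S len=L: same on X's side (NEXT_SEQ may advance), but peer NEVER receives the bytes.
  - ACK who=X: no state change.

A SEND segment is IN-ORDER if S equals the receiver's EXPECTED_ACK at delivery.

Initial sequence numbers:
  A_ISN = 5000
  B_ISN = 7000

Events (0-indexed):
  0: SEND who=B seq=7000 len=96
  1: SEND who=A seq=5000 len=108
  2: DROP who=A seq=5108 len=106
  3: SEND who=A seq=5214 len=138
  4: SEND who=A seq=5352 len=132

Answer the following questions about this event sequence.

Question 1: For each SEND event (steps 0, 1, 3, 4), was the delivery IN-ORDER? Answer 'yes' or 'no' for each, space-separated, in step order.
Step 0: SEND seq=7000 -> in-order
Step 1: SEND seq=5000 -> in-order
Step 3: SEND seq=5214 -> out-of-order
Step 4: SEND seq=5352 -> out-of-order

Answer: yes yes no no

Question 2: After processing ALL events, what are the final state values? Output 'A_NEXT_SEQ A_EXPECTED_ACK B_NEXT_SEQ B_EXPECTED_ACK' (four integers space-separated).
After event 0: A_seq=5000 A_ack=7096 B_seq=7096 B_ack=5000
After event 1: A_seq=5108 A_ack=7096 B_seq=7096 B_ack=5108
After event 2: A_seq=5214 A_ack=7096 B_seq=7096 B_ack=5108
After event 3: A_seq=5352 A_ack=7096 B_seq=7096 B_ack=5108
After event 4: A_seq=5484 A_ack=7096 B_seq=7096 B_ack=5108

Answer: 5484 7096 7096 5108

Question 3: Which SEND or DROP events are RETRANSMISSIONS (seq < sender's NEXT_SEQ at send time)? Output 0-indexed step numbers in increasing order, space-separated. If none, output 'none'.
Answer: none

Derivation:
Step 0: SEND seq=7000 -> fresh
Step 1: SEND seq=5000 -> fresh
Step 2: DROP seq=5108 -> fresh
Step 3: SEND seq=5214 -> fresh
Step 4: SEND seq=5352 -> fresh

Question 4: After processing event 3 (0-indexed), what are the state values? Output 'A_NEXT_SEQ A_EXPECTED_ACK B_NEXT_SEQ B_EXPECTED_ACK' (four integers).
After event 0: A_seq=5000 A_ack=7096 B_seq=7096 B_ack=5000
After event 1: A_seq=5108 A_ack=7096 B_seq=7096 B_ack=5108
After event 2: A_seq=5214 A_ack=7096 B_seq=7096 B_ack=5108
After event 3: A_seq=5352 A_ack=7096 B_seq=7096 B_ack=5108

5352 7096 7096 5108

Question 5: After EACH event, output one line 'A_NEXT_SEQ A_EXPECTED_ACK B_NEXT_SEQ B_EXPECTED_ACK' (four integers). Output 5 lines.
5000 7096 7096 5000
5108 7096 7096 5108
5214 7096 7096 5108
5352 7096 7096 5108
5484 7096 7096 5108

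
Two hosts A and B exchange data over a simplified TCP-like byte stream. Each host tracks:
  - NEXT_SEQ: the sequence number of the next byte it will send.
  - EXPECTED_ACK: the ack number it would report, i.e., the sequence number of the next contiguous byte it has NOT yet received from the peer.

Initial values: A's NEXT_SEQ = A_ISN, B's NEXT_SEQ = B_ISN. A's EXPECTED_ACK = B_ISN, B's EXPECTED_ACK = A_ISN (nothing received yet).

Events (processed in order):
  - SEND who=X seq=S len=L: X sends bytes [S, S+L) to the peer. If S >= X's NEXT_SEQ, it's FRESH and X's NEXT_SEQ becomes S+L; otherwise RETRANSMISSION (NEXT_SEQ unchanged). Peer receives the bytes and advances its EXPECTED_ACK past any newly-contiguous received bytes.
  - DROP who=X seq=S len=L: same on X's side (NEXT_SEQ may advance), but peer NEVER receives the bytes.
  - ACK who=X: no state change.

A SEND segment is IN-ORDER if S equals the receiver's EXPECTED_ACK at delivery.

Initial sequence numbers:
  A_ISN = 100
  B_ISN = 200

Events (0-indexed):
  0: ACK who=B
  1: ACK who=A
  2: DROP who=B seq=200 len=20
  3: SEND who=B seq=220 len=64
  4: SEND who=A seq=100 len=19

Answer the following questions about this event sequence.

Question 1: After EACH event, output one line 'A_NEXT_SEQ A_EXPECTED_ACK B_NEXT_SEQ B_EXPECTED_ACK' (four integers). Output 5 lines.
100 200 200 100
100 200 200 100
100 200 220 100
100 200 284 100
119 200 284 119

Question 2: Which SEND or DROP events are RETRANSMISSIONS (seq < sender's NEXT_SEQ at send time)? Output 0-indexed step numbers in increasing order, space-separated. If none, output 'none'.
Answer: none

Derivation:
Step 2: DROP seq=200 -> fresh
Step 3: SEND seq=220 -> fresh
Step 4: SEND seq=100 -> fresh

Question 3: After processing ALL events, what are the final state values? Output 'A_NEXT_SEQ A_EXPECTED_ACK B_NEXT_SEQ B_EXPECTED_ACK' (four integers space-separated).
Answer: 119 200 284 119

Derivation:
After event 0: A_seq=100 A_ack=200 B_seq=200 B_ack=100
After event 1: A_seq=100 A_ack=200 B_seq=200 B_ack=100
After event 2: A_seq=100 A_ack=200 B_seq=220 B_ack=100
After event 3: A_seq=100 A_ack=200 B_seq=284 B_ack=100
After event 4: A_seq=119 A_ack=200 B_seq=284 B_ack=119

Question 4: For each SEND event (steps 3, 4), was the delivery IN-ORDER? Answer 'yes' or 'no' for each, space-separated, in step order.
Step 3: SEND seq=220 -> out-of-order
Step 4: SEND seq=100 -> in-order

Answer: no yes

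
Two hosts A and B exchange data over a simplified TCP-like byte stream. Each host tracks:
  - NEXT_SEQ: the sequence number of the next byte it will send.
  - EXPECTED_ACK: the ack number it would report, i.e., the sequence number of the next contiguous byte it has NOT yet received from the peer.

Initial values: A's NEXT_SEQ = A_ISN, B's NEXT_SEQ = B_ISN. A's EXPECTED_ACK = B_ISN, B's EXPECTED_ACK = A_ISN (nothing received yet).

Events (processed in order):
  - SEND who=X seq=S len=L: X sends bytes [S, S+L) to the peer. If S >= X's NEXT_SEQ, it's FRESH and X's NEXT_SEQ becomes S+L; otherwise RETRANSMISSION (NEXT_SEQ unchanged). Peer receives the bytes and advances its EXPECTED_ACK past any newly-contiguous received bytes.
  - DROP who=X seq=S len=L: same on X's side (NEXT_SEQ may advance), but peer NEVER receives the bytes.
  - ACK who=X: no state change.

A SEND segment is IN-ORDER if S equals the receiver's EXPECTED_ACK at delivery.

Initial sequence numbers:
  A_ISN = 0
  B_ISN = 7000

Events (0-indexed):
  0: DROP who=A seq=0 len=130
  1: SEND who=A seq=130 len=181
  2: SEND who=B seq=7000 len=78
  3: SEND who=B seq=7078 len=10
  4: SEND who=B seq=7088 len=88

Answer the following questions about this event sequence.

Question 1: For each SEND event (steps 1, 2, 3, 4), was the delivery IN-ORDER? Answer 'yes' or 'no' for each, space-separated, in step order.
Answer: no yes yes yes

Derivation:
Step 1: SEND seq=130 -> out-of-order
Step 2: SEND seq=7000 -> in-order
Step 3: SEND seq=7078 -> in-order
Step 4: SEND seq=7088 -> in-order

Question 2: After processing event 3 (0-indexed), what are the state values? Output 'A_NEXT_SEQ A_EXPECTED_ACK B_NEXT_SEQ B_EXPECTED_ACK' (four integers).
After event 0: A_seq=130 A_ack=7000 B_seq=7000 B_ack=0
After event 1: A_seq=311 A_ack=7000 B_seq=7000 B_ack=0
After event 2: A_seq=311 A_ack=7078 B_seq=7078 B_ack=0
After event 3: A_seq=311 A_ack=7088 B_seq=7088 B_ack=0

311 7088 7088 0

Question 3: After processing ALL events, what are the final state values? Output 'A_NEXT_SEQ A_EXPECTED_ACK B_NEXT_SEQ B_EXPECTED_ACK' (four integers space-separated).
After event 0: A_seq=130 A_ack=7000 B_seq=7000 B_ack=0
After event 1: A_seq=311 A_ack=7000 B_seq=7000 B_ack=0
After event 2: A_seq=311 A_ack=7078 B_seq=7078 B_ack=0
After event 3: A_seq=311 A_ack=7088 B_seq=7088 B_ack=0
After event 4: A_seq=311 A_ack=7176 B_seq=7176 B_ack=0

Answer: 311 7176 7176 0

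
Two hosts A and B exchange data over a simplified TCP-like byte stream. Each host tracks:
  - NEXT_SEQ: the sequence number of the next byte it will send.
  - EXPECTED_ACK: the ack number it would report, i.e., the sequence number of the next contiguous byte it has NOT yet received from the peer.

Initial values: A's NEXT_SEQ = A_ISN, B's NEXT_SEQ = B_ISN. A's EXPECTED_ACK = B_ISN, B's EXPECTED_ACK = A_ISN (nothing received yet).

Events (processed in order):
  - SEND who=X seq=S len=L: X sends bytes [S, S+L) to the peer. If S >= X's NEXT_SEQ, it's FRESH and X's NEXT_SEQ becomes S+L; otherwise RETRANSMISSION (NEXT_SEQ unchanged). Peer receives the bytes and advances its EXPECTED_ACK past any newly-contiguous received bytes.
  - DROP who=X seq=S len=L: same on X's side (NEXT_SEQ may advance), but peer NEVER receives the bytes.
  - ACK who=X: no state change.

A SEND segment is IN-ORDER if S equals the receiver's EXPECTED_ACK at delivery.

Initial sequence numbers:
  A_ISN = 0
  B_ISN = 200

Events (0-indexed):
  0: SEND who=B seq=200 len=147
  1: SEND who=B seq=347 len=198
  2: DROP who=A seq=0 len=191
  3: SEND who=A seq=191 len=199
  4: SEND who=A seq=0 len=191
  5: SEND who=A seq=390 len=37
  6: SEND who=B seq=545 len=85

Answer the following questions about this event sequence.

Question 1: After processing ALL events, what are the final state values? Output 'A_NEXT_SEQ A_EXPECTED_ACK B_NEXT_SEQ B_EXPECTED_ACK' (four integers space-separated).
Answer: 427 630 630 427

Derivation:
After event 0: A_seq=0 A_ack=347 B_seq=347 B_ack=0
After event 1: A_seq=0 A_ack=545 B_seq=545 B_ack=0
After event 2: A_seq=191 A_ack=545 B_seq=545 B_ack=0
After event 3: A_seq=390 A_ack=545 B_seq=545 B_ack=0
After event 4: A_seq=390 A_ack=545 B_seq=545 B_ack=390
After event 5: A_seq=427 A_ack=545 B_seq=545 B_ack=427
After event 6: A_seq=427 A_ack=630 B_seq=630 B_ack=427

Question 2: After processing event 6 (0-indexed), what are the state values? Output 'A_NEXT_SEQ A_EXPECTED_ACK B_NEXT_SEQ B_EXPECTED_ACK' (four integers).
After event 0: A_seq=0 A_ack=347 B_seq=347 B_ack=0
After event 1: A_seq=0 A_ack=545 B_seq=545 B_ack=0
After event 2: A_seq=191 A_ack=545 B_seq=545 B_ack=0
After event 3: A_seq=390 A_ack=545 B_seq=545 B_ack=0
After event 4: A_seq=390 A_ack=545 B_seq=545 B_ack=390
After event 5: A_seq=427 A_ack=545 B_seq=545 B_ack=427
After event 6: A_seq=427 A_ack=630 B_seq=630 B_ack=427

427 630 630 427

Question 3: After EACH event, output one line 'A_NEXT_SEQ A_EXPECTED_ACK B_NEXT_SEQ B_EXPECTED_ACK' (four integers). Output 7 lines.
0 347 347 0
0 545 545 0
191 545 545 0
390 545 545 0
390 545 545 390
427 545 545 427
427 630 630 427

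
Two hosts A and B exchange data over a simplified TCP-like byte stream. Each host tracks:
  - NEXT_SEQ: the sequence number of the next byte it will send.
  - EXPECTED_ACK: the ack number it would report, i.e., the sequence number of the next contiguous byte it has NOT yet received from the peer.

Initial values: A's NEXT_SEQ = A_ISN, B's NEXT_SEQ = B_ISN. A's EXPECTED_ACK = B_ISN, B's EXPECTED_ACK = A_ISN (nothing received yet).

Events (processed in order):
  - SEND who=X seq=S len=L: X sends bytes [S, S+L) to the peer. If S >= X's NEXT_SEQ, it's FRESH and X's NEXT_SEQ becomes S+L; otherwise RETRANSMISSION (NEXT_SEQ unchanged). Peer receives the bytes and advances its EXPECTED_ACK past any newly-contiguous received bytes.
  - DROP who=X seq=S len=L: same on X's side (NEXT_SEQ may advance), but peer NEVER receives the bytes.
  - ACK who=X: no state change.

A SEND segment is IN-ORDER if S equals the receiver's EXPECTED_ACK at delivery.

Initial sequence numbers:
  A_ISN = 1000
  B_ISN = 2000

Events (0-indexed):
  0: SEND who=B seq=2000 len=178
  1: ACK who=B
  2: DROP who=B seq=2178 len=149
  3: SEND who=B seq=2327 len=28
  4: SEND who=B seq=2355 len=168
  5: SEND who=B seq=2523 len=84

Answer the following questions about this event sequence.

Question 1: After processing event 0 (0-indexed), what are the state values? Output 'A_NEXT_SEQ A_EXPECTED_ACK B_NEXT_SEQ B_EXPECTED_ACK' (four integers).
After event 0: A_seq=1000 A_ack=2178 B_seq=2178 B_ack=1000

1000 2178 2178 1000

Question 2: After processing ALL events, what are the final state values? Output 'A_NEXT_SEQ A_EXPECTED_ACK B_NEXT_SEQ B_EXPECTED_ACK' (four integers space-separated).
Answer: 1000 2178 2607 1000

Derivation:
After event 0: A_seq=1000 A_ack=2178 B_seq=2178 B_ack=1000
After event 1: A_seq=1000 A_ack=2178 B_seq=2178 B_ack=1000
After event 2: A_seq=1000 A_ack=2178 B_seq=2327 B_ack=1000
After event 3: A_seq=1000 A_ack=2178 B_seq=2355 B_ack=1000
After event 4: A_seq=1000 A_ack=2178 B_seq=2523 B_ack=1000
After event 5: A_seq=1000 A_ack=2178 B_seq=2607 B_ack=1000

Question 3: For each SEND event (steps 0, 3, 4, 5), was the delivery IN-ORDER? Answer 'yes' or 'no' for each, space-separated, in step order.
Answer: yes no no no

Derivation:
Step 0: SEND seq=2000 -> in-order
Step 3: SEND seq=2327 -> out-of-order
Step 4: SEND seq=2355 -> out-of-order
Step 5: SEND seq=2523 -> out-of-order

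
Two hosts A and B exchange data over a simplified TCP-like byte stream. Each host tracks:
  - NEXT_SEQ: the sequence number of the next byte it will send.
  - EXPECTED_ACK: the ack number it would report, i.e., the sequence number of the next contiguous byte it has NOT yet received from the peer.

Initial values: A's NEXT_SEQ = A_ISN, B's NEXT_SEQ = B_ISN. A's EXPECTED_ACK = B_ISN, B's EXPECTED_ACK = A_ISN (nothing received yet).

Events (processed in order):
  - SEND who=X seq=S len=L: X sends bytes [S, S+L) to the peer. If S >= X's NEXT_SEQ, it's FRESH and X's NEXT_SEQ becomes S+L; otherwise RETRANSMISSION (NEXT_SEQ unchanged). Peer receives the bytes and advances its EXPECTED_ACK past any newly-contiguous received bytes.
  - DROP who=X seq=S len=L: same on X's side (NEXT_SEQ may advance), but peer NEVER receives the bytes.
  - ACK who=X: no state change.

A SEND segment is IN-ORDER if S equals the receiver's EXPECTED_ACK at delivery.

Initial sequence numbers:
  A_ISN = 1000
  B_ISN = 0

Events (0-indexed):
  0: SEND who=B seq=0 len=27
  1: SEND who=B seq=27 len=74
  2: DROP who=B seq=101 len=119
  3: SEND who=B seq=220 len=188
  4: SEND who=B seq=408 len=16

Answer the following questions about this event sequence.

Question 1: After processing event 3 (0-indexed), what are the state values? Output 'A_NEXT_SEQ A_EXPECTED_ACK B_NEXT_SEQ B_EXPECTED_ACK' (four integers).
After event 0: A_seq=1000 A_ack=27 B_seq=27 B_ack=1000
After event 1: A_seq=1000 A_ack=101 B_seq=101 B_ack=1000
After event 2: A_seq=1000 A_ack=101 B_seq=220 B_ack=1000
After event 3: A_seq=1000 A_ack=101 B_seq=408 B_ack=1000

1000 101 408 1000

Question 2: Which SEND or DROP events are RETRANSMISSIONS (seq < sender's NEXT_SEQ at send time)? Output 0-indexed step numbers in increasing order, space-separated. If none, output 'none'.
Answer: none

Derivation:
Step 0: SEND seq=0 -> fresh
Step 1: SEND seq=27 -> fresh
Step 2: DROP seq=101 -> fresh
Step 3: SEND seq=220 -> fresh
Step 4: SEND seq=408 -> fresh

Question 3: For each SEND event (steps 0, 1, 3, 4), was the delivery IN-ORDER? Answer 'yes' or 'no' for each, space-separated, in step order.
Answer: yes yes no no

Derivation:
Step 0: SEND seq=0 -> in-order
Step 1: SEND seq=27 -> in-order
Step 3: SEND seq=220 -> out-of-order
Step 4: SEND seq=408 -> out-of-order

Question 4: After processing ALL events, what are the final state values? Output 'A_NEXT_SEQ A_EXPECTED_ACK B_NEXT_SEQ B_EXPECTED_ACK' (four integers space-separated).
After event 0: A_seq=1000 A_ack=27 B_seq=27 B_ack=1000
After event 1: A_seq=1000 A_ack=101 B_seq=101 B_ack=1000
After event 2: A_seq=1000 A_ack=101 B_seq=220 B_ack=1000
After event 3: A_seq=1000 A_ack=101 B_seq=408 B_ack=1000
After event 4: A_seq=1000 A_ack=101 B_seq=424 B_ack=1000

Answer: 1000 101 424 1000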